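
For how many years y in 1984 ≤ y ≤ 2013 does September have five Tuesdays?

8

September has 30 days; it has five Tuesdays when Tuesday falls among the first (month-length − 28) days — i.e. when September 1 is one of Tuesday/Monday.
September 1 by year: 1984:Sat 1985:Sun 1986:Mon✓ 1987:Tue✓ 1988:Thu 1989:Fri 1990:Sat 1991:Sun 1992:Tue✓ 1993:Wed 1994:Thu 1995:Fri 1996:Sun 1997:Mon✓ 1998:Tue✓ 1999:Wed 2000:Fri 2001:Sat 2002:Sun 2003:Mon✓ 2004:Wed 2005:Thu 2006:Fri 2007:Sat 2008:Mon✓ 2009:Tue✓ 2010:Wed 2011:Thu 2012:Sat 2013:Sun
Years with five Tuesdays: 1986, 1987, 1992, 1997, 1998, 2003, 2008, 2009 → 8.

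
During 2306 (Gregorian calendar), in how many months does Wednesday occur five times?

A month of length L has five Wednesdays iff its first Wednesday is on day ≤ L−28 (so day 1–3 in a 31-day month, 1–2 in a 30-day month, day 1 in a leap February).
Checking each month of 2306: Jan starts Mon (31d) ✓; Feb starts Thu (28d); Mar starts Thu (31d); Apr starts Sun (30d); May starts Tue (31d) ✓; Jun starts Fri (30d); Jul starts Sun (31d); Aug starts Wed (31d) ✓; Sep starts Sat (30d); Oct starts Mon (31d) ✓; Nov starts Thu (30d); Dec starts Sat (31d).
Five-Wednesday months: January, May, August, October → 4.

4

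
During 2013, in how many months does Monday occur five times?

A month of length L has five Mondays iff its first Monday is on day ≤ L−28 (so day 1–3 in a 31-day month, 1–2 in a 30-day month, day 1 in a leap February).
Checking each month of 2013: Jan starts Tue (31d); Feb starts Fri (28d); Mar starts Fri (31d); Apr starts Mon (30d) ✓; May starts Wed (31d); Jun starts Sat (30d); Jul starts Mon (31d) ✓; Aug starts Thu (31d); Sep starts Sun (30d) ✓; Oct starts Tue (31d); Nov starts Fri (30d); Dec starts Sun (31d) ✓.
Five-Monday months: April, July, September, December → 4.

4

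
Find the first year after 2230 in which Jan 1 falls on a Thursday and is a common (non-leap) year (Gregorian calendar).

2235

Jan 1 advances by 2 weekdays after a leap year and by 1 after a common year.
2230: Jan 1 is Friday.
2231: Saturday
2232: Sunday (leap)
2233: Tuesday
2234: Wednesday
2235: Thursday
2235 begins on a Thursday and is a common year.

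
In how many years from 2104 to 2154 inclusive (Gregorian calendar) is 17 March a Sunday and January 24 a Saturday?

0

Check each year's weekday for 17 March and January 24:
  2104: Mon/Thu  2105: Tue/Sat  2106: Wed/Sun  2107: Thu/Mon  2108: Sat/Tue  2109: Sun/Thu  2110: Mon/Fri  2111: Tue/Sat  2112: Thu/Sun  2113: Fri/Tue  2114: Sat/Wed  2115: Sun/Thu  2116: Tue/Fri  2117: Wed/Sun  …(23 more)…  2141: Fri/Tue  2142: Sat/Wed  2143: Sun/Thu  2144: Tue/Fri  2145: Wed/Sun  2146: Thu/Mon  2147: Fri/Tue  2148: Sun/Wed  2149: Mon/Fri  2150: Tue/Sat  2151: Wed/Sun  2152: Fri/Mon  2153: Sat/Wed  2154: Sun/Thu
Both conditions hold in: no year — 0.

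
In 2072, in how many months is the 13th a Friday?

Check the 13th of each month of 2072: Jan 13: Wed, Feb 13: Sat, Mar 13: Sun, Apr 13: Wed, May 13: Fri, Jun 13: Mon, Jul 13: Wed, Aug 13: Sat, Sep 13: Tue, Oct 13: Thu, Nov 13: Sun, Dec 13: Tue.
Friday occurs in May — 1 month.

1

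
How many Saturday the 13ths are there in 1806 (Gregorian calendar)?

Check the 13th of each month of 1806: Jan 13: Mon, Feb 13: Thu, Mar 13: Thu, Apr 13: Sun, May 13: Tue, Jun 13: Fri, Jul 13: Sun, Aug 13: Wed, Sep 13: Sat, Oct 13: Mon, Nov 13: Thu, Dec 13: Sat.
Saturday occurs in September, December — 2 months.

2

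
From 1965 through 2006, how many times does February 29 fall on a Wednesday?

1

Leap years in 1965–2006: 10 of them.
Feb 29 weekday advances by 5 (mod 7) from one leap year to the next four years later (or differs when a century non-leap intervenes).
Leap-day weekdays: 1968:Thu 1972:Tue 1976:Sun 1980:Fri 1984:Wed✓ 1988:Mon 1992:Sat 1996:Thu 2000:Tue 2004:Sun
Wednesday: 1984 → 1.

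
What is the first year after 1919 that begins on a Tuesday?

1924

Jan 1 advances by 2 weekdays after a leap year and by 1 after a common year.
1919: Jan 1 is Wednesday.
1920: Thursday (leap)
1921: Saturday
1922: Sunday
1923: Monday
1924: Tuesday (leap)
1924 begins on a Tuesday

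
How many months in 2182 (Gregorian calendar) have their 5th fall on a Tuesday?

Check the 5th of each month of 2182: Jan 5: Sat, Feb 5: Tue, Mar 5: Tue, Apr 5: Fri, May 5: Sun, Jun 5: Wed, Jul 5: Fri, Aug 5: Mon, Sep 5: Thu, Oct 5: Sat, Nov 5: Tue, Dec 5: Thu.
Tuesday occurs in February, March, November — 3 months.

3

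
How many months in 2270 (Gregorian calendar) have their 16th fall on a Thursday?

Check the 16th of each month of 2270: Jan 16: Sun, Feb 16: Wed, Mar 16: Wed, Apr 16: Sat, May 16: Mon, Jun 16: Thu, Jul 16: Sat, Aug 16: Tue, Sep 16: Fri, Oct 16: Sun, Nov 16: Wed, Dec 16: Fri.
Thursday occurs in June — 1 month.

1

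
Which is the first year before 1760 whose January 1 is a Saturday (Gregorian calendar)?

1757

Jan 1 advances by 2 weekdays after a leap year and by 1 after a common year.
1760: Jan 1 is Tuesday (leap).
1759: Monday
1758: Sunday
1757: Saturday
1757 begins on a Saturday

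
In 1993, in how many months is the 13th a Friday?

Check the 13th of each month of 1993: Jan 13: Wed, Feb 13: Sat, Mar 13: Sat, Apr 13: Tue, May 13: Thu, Jun 13: Sun, Jul 13: Tue, Aug 13: Fri, Sep 13: Mon, Oct 13: Wed, Nov 13: Sat, Dec 13: Mon.
Friday occurs in August — 1 month.

1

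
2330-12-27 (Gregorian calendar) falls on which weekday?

January 1, 2330 is a Wednesday.
December 27 is day 361 of the year, i.e. 360 days after Jan 1.
360 mod 7 = 3, so advance 3 weekdays from Wednesday: Saturday.

Saturday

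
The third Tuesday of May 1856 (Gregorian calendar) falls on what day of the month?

May 1, 1856 is a Thursday, so the first Tuesday is the 6th.
The third Tuesday is 6 + 14 = 20.

20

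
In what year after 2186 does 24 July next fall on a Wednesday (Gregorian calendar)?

2193

From one year to the next, a fixed date's weekday advances by 1, or by 2 when a Feb 29 lies between the two dates.
2186: July 24 is Monday.
2187: Tuesday (+1)
2188: Thursday (+2)
2189: Friday (+1)
2190: Saturday (+1)
2191: Sunday (+1)
2192: Tuesday (+2)
2193: Wednesday (+1)
24 July falls on a Wednesday in 2193.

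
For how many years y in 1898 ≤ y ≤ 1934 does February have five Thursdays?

1

February has 28 days (29 in leap years); it has five Thursdays when Thursday falls among the first (month-length − 28) days — i.e. when February 1 is Thursday in a leap year (never in a common year).
February 1 by year: 1898:Tue 1899:Wed 1900:Thu 1901:Fri 1902:Sat 1903:Sun 1904:Mon 1905:Wed 1906:Thu 1907:Fri 1908:Sat 1909:Mon 1910:Tue 1911:Wed 1912:Thu✓ …(7 more)… 1920:Sun 1921:Tue 1922:Wed 1923:Thu 1924:Fri 1925:Sun 1926:Mon 1927:Tue 1928:Wed 1929:Fri 1930:Sat 1931:Sun 1932:Mon 1933:Wed 1934:Thu
Years with five Thursdays: 1912 → 1.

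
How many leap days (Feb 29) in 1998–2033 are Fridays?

1

Leap years in 1998–2033: 9 of them.
Feb 29 weekday advances by 5 (mod 7) from one leap year to the next four years later (or differs when a century non-leap intervenes).
Leap-day weekdays: 2000:Tue 2004:Sun 2008:Fri✓ 2012:Wed 2016:Mon 2020:Sat 2024:Thu 2028:Tue 2032:Sun
Friday: 2008 → 1.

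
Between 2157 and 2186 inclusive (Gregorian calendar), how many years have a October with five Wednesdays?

October has 31 days; it has five Wednesdays when Wednesday falls among the first (month-length − 28) days — i.e. when October 1 is one of Wednesday/Tuesday/Monday.
October 1 by year: 2157:Sat 2158:Sun 2159:Mon✓ 2160:Wed✓ 2161:Thu 2162:Fri 2163:Sat 2164:Mon✓ 2165:Tue✓ 2166:Wed✓ 2167:Thu 2168:Sat 2169:Sun 2170:Mon✓ 2171:Tue✓ 2172:Thu 2173:Fri 2174:Sat 2175:Sun 2176:Tue✓ 2177:Wed✓ 2178:Thu 2179:Fri 2180:Sun 2181:Mon✓ 2182:Tue✓ 2183:Wed✓ 2184:Fri 2185:Sat 2186:Sun
Years with five Wednesdays: 2159, 2160, 2164, 2165, 2166, 2170, 2171, 2176, 2177, 2181, 2182, 2183 → 12.

12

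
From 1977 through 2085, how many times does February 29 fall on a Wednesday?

Leap years in 1977–2085: 27 of them.
Feb 29 weekday advances by 5 (mod 7) from one leap year to the next four years later (or differs when a century non-leap intervenes).
Leap-day weekdays: 1980:Fri 1984:Wed✓ 1988:Mon 1992:Sat 1996:Thu 2000:Tue 2004:Sun 2008:Fri 2012:Wed✓ 2016:Mon 2020:Sat 2024:Thu 2028:Tue 2032:Sun 2036:Fri 2040:Wed✓ 2044:Mon 2048:Sat 2052:Thu 2056:Tue 2060:Sun 2064:Fri 2068:Wed✓ 2072:Mon 2076:Sat 2080:Thu 2084:Tue
Wednesday: 1984, 2012, 2040, 2068 → 4.

4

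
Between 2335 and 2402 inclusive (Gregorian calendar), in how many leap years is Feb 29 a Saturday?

Leap years in 2335–2402: 17 of them.
Feb 29 weekday advances by 5 (mod 7) from one leap year to the next four years later (or differs when a century non-leap intervenes).
Leap-day weekdays: 2336:Sat✓ 2340:Thu 2344:Tue 2348:Sun 2352:Fri 2356:Wed 2360:Mon 2364:Sat✓ 2368:Thu 2372:Tue 2376:Sun 2380:Fri 2384:Wed 2388:Mon 2392:Sat✓ 2396:Thu 2400:Tue
Saturday: 2336, 2364, 2392 → 3.

3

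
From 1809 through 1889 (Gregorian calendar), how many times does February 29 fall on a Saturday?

Leap years in 1809–1889: 20 of them.
Feb 29 weekday advances by 5 (mod 7) from one leap year to the next four years later (or differs when a century non-leap intervenes).
Leap-day weekdays: 1812:Sat✓ 1816:Thu 1820:Tue 1824:Sun 1828:Fri 1832:Wed 1836:Mon 1840:Sat✓ 1844:Thu 1848:Tue 1852:Sun 1856:Fri 1860:Wed 1864:Mon 1868:Sat✓ 1872:Thu 1876:Tue 1880:Sun 1884:Fri 1888:Wed
Saturday: 1812, 1840, 1868 → 3.

3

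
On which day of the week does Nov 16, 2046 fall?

Friday

January 1, 2046 is a Monday.
November 16 is day 320 of the year, i.e. 319 days after Jan 1.
319 mod 7 = 4, so advance 4 weekdays from Monday: Friday.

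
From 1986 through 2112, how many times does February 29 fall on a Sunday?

4

Leap years in 1986–2112: 31 of them.
Feb 29 weekday advances by 5 (mod 7) from one leap year to the next four years later (or differs when a century non-leap intervenes).
Leap-day weekdays: 1988:Mon 1992:Sat 1996:Thu 2000:Tue 2004:Sun✓ 2008:Fri 2012:Wed 2016:Mon 2020:Sat 2024:Thu 2028:Tue 2032:Sun✓ 2036:Fri …(5 more)… 2060:Sun✓ 2064:Fri 2068:Wed 2072:Mon 2076:Sat 2080:Thu 2084:Tue 2088:Sun✓ 2092:Fri 2096:Wed 2104:Fri 2108:Wed 2112:Mon
Sunday: 2004, 2032, 2060, 2088 → 4.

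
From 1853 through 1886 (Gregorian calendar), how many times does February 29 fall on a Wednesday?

Leap years in 1853–1886: 8 of them.
Feb 29 weekday advances by 5 (mod 7) from one leap year to the next four years later (or differs when a century non-leap intervenes).
Leap-day weekdays: 1856:Fri 1860:Wed✓ 1864:Mon 1868:Sat 1872:Thu 1876:Tue 1880:Sun 1884:Fri
Wednesday: 1860 → 1.

1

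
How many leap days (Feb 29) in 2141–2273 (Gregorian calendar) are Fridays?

4

Leap years in 2141–2273: 32 of them.
Feb 29 weekday advances by 5 (mod 7) from one leap year to the next four years later (or differs when a century non-leap intervenes).
Leap-day weekdays: 2144:Sat 2148:Thu 2152:Tue 2156:Sun 2160:Fri✓ 2164:Wed 2168:Mon 2172:Sat 2176:Thu 2180:Tue 2184:Sun 2188:Fri✓ 2192:Wed …(6 more)… 2224:Sun 2228:Fri✓ 2232:Wed 2236:Mon 2240:Sat 2244:Thu 2248:Tue 2252:Sun 2256:Fri✓ 2260:Wed 2264:Mon 2268:Sat 2272:Thu
Friday: 2160, 2188, 2228, 2256 → 4.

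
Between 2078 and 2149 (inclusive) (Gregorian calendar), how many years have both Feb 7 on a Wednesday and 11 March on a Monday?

3

Check each year's weekday for Feb 7 and 11 March:
  2078: Mon/Fri  2079: Tue/Sat  2080: Wed/Mon ✓  2081: Fri/Tue  2082: Sat/Wed  2083: Sun/Thu  2084: Mon/Sat  2085: Wed/Sun  2086: Thu/Mon  2087: Fri/Tue  2088: Sat/Thu  2089: Mon/Fri  2090: Tue/Sat  2091: Wed/Sun  …(44 more)…  2136: Tue/Sun  2137: Thu/Mon  2138: Fri/Tue  2139: Sat/Wed  2140: Sun/Fri  2141: Tue/Sat  2142: Wed/Sun  2143: Thu/Mon  2144: Fri/Wed  2145: Sun/Thu  2146: Mon/Fri  2147: Tue/Sat  2148: Wed/Mon ✓  2149: Fri/Tue
Both conditions hold in: 2080, 2120, 2148 — 3.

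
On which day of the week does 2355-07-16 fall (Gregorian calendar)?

Saturday

January 1, 2355 is a Saturday.
July 16 is day 197 of the year, i.e. 196 days after Jan 1.
196 mod 7 = 0, so advance 0 weekdays from Saturday: Saturday.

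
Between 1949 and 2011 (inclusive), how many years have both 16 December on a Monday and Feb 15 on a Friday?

Check each year's weekday for 16 December and Feb 15:
  1949: Fri/Tue  1950: Sat/Wed  1951: Sun/Thu  1952: Tue/Fri  1953: Wed/Sun  1954: Thu/Mon  1955: Fri/Tue  1956: Sun/Wed  1957: Mon/Fri ✓  1958: Tue/Sat  1959: Wed/Sun  1960: Fri/Mon  1961: Sat/Wed  1962: Sun/Thu  …(35 more)…  1998: Wed/Sun  1999: Thu/Mon  2000: Sat/Tue  2001: Sun/Thu  2002: Mon/Fri ✓  2003: Tue/Sat  2004: Thu/Sun  2005: Fri/Tue  2006: Sat/Wed  2007: Sun/Thu  2008: Tue/Fri  2009: Wed/Sun  2010: Thu/Mon  2011: Fri/Tue
Both conditions hold in: 1957, 1963, 1974, 1985, 1991, 2002 — 6.

6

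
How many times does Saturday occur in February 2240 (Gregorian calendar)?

February 2240 has 29 days and begins on Saturday.
The first Saturday is February 1.
Saturdays fall on 1, 8, 15, 22, 29 — that's 5.

5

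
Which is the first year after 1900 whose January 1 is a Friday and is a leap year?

Jan 1 advances by 2 weekdays after a leap year and by 1 after a common year.
1900: Jan 1 is Monday.
1901: Tuesday
1902: Wednesday
1903: Thursday
1904: Friday (leap)
1904 begins on a Friday and is a leap year.

1904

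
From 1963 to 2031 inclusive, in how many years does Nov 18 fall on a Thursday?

10

Track Nov 18's weekday year by year (advancing +1, or +2 across a Feb 29):
  1963: Mon  1964: Wed (+2)  1965: Thu (+1) ✓  1966: Fri (+1)  1967: Sat (+1)
  1968: Mon (+2)  1969: Tue (+1)  1970: Wed (+1)  1971: Thu (+1) ✓  1972: Sat (+2)
  1973: Sun (+1)  1974: Mon (+1)  1975: Tue (+1)  1976: Thu (+2) ✓  … (41 more years) …
  2018: Sun (+1)  2019: Mon (+1)  2020: Wed (+2)  2021: Thu (+1) ✓  2022: Fri (+1)
  2023: Sat (+1)  2024: Mon (+2)  2025: Tue (+1)  2026: Wed (+1)  2027: Thu (+1) ✓
  2028: Sat (+2)  2029: Sun (+1)  2030: Mon (+1)  2031: Tue (+1)
Thursday years: 1965, 1971, 1976, 1982, 1993, 1999, 2004, 2010, 2021, 2027 — 10 in total.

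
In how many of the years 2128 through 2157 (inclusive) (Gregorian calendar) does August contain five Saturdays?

12

August has 31 days; it has five Saturdays when Saturday falls among the first (month-length − 28) days — i.e. when August 1 is one of Saturday/Friday/Thursday.
August 1 by year: 2128:Sun 2129:Mon 2130:Tue 2131:Wed 2132:Fri✓ 2133:Sat✓ 2134:Sun 2135:Mon 2136:Wed 2137:Thu✓ 2138:Fri✓ 2139:Sat✓ 2140:Mon 2141:Tue 2142:Wed 2143:Thu✓ 2144:Sat✓ 2145:Sun 2146:Mon 2147:Tue 2148:Thu✓ 2149:Fri✓ 2150:Sat✓ 2151:Sun 2152:Tue 2153:Wed 2154:Thu✓ 2155:Fri✓ 2156:Sun 2157:Mon
Years with five Saturdays: 2132, 2133, 2137, 2138, 2139, 2143, 2144, 2148, 2149, 2150, 2154, 2155 → 12.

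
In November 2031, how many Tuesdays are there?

November 2031 has 30 days and begins on Saturday.
The first Tuesday is November 4.
Tuesdays fall on 4, 11, 18, 25 — that's 4.

4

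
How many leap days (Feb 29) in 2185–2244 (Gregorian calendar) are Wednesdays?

Leap years in 2185–2244: 14 of them.
Feb 29 weekday advances by 5 (mod 7) from one leap year to the next four years later (or differs when a century non-leap intervenes).
Leap-day weekdays: 2188:Fri 2192:Wed✓ 2196:Mon 2204:Wed✓ 2208:Mon 2212:Sat 2216:Thu 2220:Tue 2224:Sun 2228:Fri 2232:Wed✓ 2236:Mon 2240:Sat 2244:Thu
Wednesday: 2192, 2204, 2232 → 3.

3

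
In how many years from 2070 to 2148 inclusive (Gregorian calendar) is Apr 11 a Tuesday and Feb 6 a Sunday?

Check each year's weekday for Apr 11 and Feb 6:
  2070: Fri/Thu  2071: Sat/Fri  2072: Mon/Sat  2073: Tue/Mon  2074: Wed/Tue  2075: Thu/Wed  2076: Sat/Thu  2077: Sun/Sat  2078: Mon/Sun  2079: Tue/Mon  2080: Thu/Tue  2081: Fri/Thu  2082: Sat/Fri  2083: Sun/Sat  …(51 more)…  2135: Mon/Sun  2136: Wed/Mon  2137: Thu/Wed  2138: Fri/Thu  2139: Sat/Fri  2140: Mon/Sat  2141: Tue/Mon  2142: Wed/Tue  2143: Thu/Wed  2144: Sat/Thu  2145: Sun/Sat  2146: Mon/Sun  2147: Tue/Mon  2148: Thu/Tue
Both conditions hold in: 2084, 2124 — 2.

2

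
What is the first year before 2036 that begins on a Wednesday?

Jan 1 advances by 2 weekdays after a leap year and by 1 after a common year.
2036: Jan 1 is Tuesday (leap).
2035: Monday
2034: Sunday
2033: Saturday
2032: Thursday (leap)
2031: Wednesday
2031 begins on a Wednesday

2031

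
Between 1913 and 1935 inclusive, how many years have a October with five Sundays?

October has 31 days; it has five Sundays when Sunday falls among the first (month-length − 28) days — i.e. when October 1 is one of Sunday/Saturday/Friday.
October 1 by year: 1913:Wed 1914:Thu 1915:Fri✓ 1916:Sun✓ 1917:Mon 1918:Tue 1919:Wed 1920:Fri✓ 1921:Sat✓ 1922:Sun✓ 1923:Mon 1924:Wed 1925:Thu 1926:Fri✓ 1927:Sat✓ 1928:Mon 1929:Tue 1930:Wed 1931:Thu 1932:Sat✓ 1933:Sun✓ 1934:Mon 1935:Tue
Years with five Sundays: 1915, 1916, 1920, 1921, 1922, 1926, 1927, 1932, 1933 → 9.

9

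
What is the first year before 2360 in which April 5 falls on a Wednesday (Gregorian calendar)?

2350

From one year to the next, a fixed date's weekday advances by 1, or by 2 when a Feb 29 lies between the two dates.
2360: April 5 is Tuesday.
2359: Sunday (−2)
2358: Saturday (−1)
2357: Friday (−1)
2356: Thursday (−1)
2355: Tuesday (−2)
2354: Monday (−1)
2353: Sunday (−1)
2352: Saturday (−1)
2351: Thursday (−2)
2350: Wednesday (−1)
April 5 falls on a Wednesday in 2350.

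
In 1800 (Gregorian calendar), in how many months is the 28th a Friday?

Check the 28th of each month of 1800: Jan 28: Tue, Feb 28: Fri, Mar 28: Fri, Apr 28: Mon, May 28: Wed, Jun 28: Sat, Jul 28: Mon, Aug 28: Thu, Sep 28: Sun, Oct 28: Tue, Nov 28: Fri, Dec 28: Sun.
Friday occurs in February, March, November — 3 months.

3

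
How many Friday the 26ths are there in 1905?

Check the 26th of each month of 1905: Jan 26: Thu, Feb 26: Sun, Mar 26: Sun, Apr 26: Wed, May 26: Fri, Jun 26: Mon, Jul 26: Wed, Aug 26: Sat, Sep 26: Tue, Oct 26: Thu, Nov 26: Sun, Dec 26: Tue.
Friday occurs in May — 1 month.

1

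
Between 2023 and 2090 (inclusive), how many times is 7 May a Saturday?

9

Track 7 May's weekday year by year (advancing +1, or +2 across a Feb 29):
  2023: Sun  2024: Tue (+2)  2025: Wed (+1)  2026: Thu (+1)  2027: Fri (+1)
  2028: Sun (+2)  2029: Mon (+1)  2030: Tue (+1)  2031: Wed (+1)  2032: Fri (+2)
  2033: Sat (+1) ✓  2034: Sun (+1)  2035: Mon (+1)  2036: Wed (+2)  … (40 more years) …
  2077: Fri (+1)  2078: Sat (+1) ✓  2079: Sun (+1)  2080: Tue (+2)  2081: Wed (+1)
  2082: Thu (+1)  2083: Fri (+1)  2084: Sun (+2)  2085: Mon (+1)  2086: Tue (+1)
  2087: Wed (+1)  2088: Fri (+2)  2089: Sat (+1) ✓  2090: Sun (+1)
Saturday years: 2033, 2039, 2044, 2050, 2061, 2067, 2072, 2078, 2089 — 9 in total.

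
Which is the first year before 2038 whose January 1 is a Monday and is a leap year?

2024

Jan 1 advances by 2 weekdays after a leap year and by 1 after a common year.
2038: Jan 1 is Friday.
2037: Thursday
2036: Tuesday (leap)
2035: Monday
2034: Sunday
2033: Saturday
2032: Thursday (leap)
2031: Wednesday
2030: Tuesday
2029: Monday
2028: Saturday (leap)
2027: Friday
2026: Thursday
2025: Wednesday
2024: Monday (leap)
2024 begins on a Monday and is a leap year.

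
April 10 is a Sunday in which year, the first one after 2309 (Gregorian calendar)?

From one year to the next, a fixed date's weekday advances by 1, or by 2 when a Feb 29 lies between the two dates.
2309: April 10 is Saturday.
2310: Sunday (+1)
April 10 falls on a Sunday in 2310.

2310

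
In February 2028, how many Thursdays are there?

4

February 2028 has 29 days and begins on Tuesday.
The first Thursday is February 3.
Thursdays fall on 3, 10, 17, 24 — that's 4.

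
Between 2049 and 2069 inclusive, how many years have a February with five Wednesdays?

1

February has 28 days (29 in leap years); it has five Wednesdays when Wednesday falls among the first (month-length − 28) days — i.e. when February 1 is Wednesday in a leap year (never in a common year).
February 1 by year: 2049:Mon 2050:Tue 2051:Wed 2052:Thu 2053:Sat 2054:Sun 2055:Mon 2056:Tue 2057:Thu 2058:Fri 2059:Sat 2060:Sun 2061:Tue 2062:Wed 2063:Thu 2064:Fri 2065:Sun 2066:Mon 2067:Tue 2068:Wed✓ 2069:Fri
Years with five Wednesdays: 2068 → 1.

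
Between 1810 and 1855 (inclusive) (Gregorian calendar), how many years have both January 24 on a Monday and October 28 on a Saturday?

Check each year's weekday for January 24 and October 28:
  1810: Wed/Sun  1811: Thu/Mon  1812: Fri/Wed  1813: Sun/Thu  1814: Mon/Fri  1815: Tue/Sat  1816: Wed/Mon  1817: Fri/Tue  1818: Sat/Wed  1819: Sun/Thu  1820: Mon/Sat ✓  1821: Wed/Sun  1822: Thu/Mon  1823: Fri/Tue  …(18 more)…  1842: Mon/Fri  1843: Tue/Sat  1844: Wed/Mon  1845: Fri/Tue  1846: Sat/Wed  1847: Sun/Thu  1848: Mon/Sat ✓  1849: Wed/Sun  1850: Thu/Mon  1851: Fri/Tue  1852: Sat/Thu  1853: Mon/Fri  1854: Tue/Sat  1855: Wed/Sun
Both conditions hold in: 1820, 1848 — 2.

2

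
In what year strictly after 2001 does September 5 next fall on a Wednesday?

From one year to the next, a fixed date's weekday advances by 1, or by 2 when a Feb 29 lies between the two dates.
2001: September 5 is Wednesday.
2002: Thursday (+1)
2003: Friday (+1)
2004: Sunday (+2)
2005: Monday (+1)
2006: Tuesday (+1)
2007: Wednesday (+1)
September 5 falls on a Wednesday in 2007.

2007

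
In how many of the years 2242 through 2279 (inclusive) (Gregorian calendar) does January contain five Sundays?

January has 31 days; it has five Sundays when Sunday falls among the first (month-length − 28) days — i.e. when January 1 is one of Sunday/Saturday/Friday.
January 1 by year: 2242:Sat✓ 2243:Sun✓ 2244:Mon 2245:Wed 2246:Thu 2247:Fri✓ 2248:Sat✓ 2249:Mon 2250:Tue 2251:Wed 2252:Thu 2253:Sat✓ 2254:Sun✓ 2255:Mon 2256:Tue …(8 more)… 2265:Sun✓ 2266:Mon 2267:Tue 2268:Wed 2269:Fri✓ 2270:Sat✓ 2271:Sun✓ 2272:Mon 2273:Wed 2274:Thu 2275:Fri✓ 2276:Sat✓ 2277:Mon 2278:Tue 2279:Wed
Years with five Sundays: 2242, 2243, 2247, 2248, 2253, 2254, 2258, 2259, 2260, 2264, 2265, 2269, 2270, 2271, 2275, 2276 → 16.

16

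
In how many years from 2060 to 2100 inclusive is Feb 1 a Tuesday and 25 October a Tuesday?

5

Check each year's weekday for Feb 1 and 25 October:
  2060: Sun/Mon  2061: Tue/Tue ✓  2062: Wed/Wed  2063: Thu/Thu  2064: Fri/Sat  2065: Sun/Sun  2066: Mon/Mon  2067: Tue/Tue ✓  2068: Wed/Thu  2069: Fri/Fri  2070: Sat/Sat  2071: Sun/Sun  2072: Mon/Tue  2073: Wed/Wed  …(13 more)…  2087: Sat/Sat  2088: Sun/Mon  2089: Tue/Tue ✓  2090: Wed/Wed  2091: Thu/Thu  2092: Fri/Sat  2093: Sun/Sun  2094: Mon/Mon  2095: Tue/Tue ✓  2096: Wed/Thu  2097: Fri/Fri  2098: Sat/Sat  2099: Sun/Sun  2100: Mon/Mon
Both conditions hold in: 2061, 2067, 2078, 2089, 2095 — 5.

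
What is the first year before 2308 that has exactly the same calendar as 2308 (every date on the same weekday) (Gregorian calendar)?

Two years share a calendar iff Jan 1 falls on the same weekday and both are leap or both are common. 2308: Jan 1 is Wednesday, leap year.
2307: Jan 1 Tuesday, common
2306: Jan 1 Monday, common
2305: Jan 1 Sunday, common
2304: Jan 1 Friday, leap
2303: Jan 1 Thursday, common
2302: Jan 1 Wednesday, common
2301: Jan 1 Tuesday, common
2300: Jan 1 Monday, common
2299: Jan 1 Sunday, common
2298: Jan 1 Saturday, common
2297: Jan 1 Friday, common
2296: Jan 1 Wednesday, leap
2296 matches on both conditions.

2296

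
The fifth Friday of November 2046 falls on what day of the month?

30

November 1, 2046 is a Thursday, so the first Friday is the 2nd.
The fifth Friday is 2 + 28 = 30.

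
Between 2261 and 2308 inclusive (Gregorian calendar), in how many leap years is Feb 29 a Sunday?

Leap years in 2261–2308: 11 of them.
Feb 29 weekday advances by 5 (mod 7) from one leap year to the next four years later (or differs when a century non-leap intervenes).
Leap-day weekdays: 2264:Mon 2268:Sat 2272:Thu 2276:Tue 2280:Sun✓ 2284:Fri 2288:Wed 2292:Mon 2296:Sat 2304:Mon 2308:Sat
Sunday: 2280 → 1.

1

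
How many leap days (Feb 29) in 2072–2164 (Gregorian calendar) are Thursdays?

Leap years in 2072–2164: 23 of them.
Feb 29 weekday advances by 5 (mod 7) from one leap year to the next four years later (or differs when a century non-leap intervenes).
Leap-day weekdays: 2072:Mon 2076:Sat 2080:Thu✓ 2084:Tue 2088:Sun 2092:Fri 2096:Wed 2104:Fri 2108:Wed 2112:Mon 2116:Sat 2120:Thu✓ 2124:Tue 2128:Sun 2132:Fri 2136:Wed 2140:Mon 2144:Sat 2148:Thu✓ 2152:Tue 2156:Sun 2160:Fri 2164:Wed
Thursday: 2080, 2120, 2148 → 3.

3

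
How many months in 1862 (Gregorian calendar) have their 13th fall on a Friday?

Check the 13th of each month of 1862: Jan 13: Mon, Feb 13: Thu, Mar 13: Thu, Apr 13: Sun, May 13: Tue, Jun 13: Fri, Jul 13: Sun, Aug 13: Wed, Sep 13: Sat, Oct 13: Mon, Nov 13: Thu, Dec 13: Sat.
Friday occurs in June — 1 month.

1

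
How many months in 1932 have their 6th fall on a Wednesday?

3

Check the 6th of each month of 1932: Jan 6: Wed, Feb 6: Sat, Mar 6: Sun, Apr 6: Wed, May 6: Fri, Jun 6: Mon, Jul 6: Wed, Aug 6: Sat, Sep 6: Tue, Oct 6: Thu, Nov 6: Sun, Dec 6: Tue.
Wednesday occurs in January, April, July — 3 months.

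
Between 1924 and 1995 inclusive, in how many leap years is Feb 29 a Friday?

Leap years in 1924–1995: 18 of them.
Feb 29 weekday advances by 5 (mod 7) from one leap year to the next four years later (or differs when a century non-leap intervenes).
Leap-day weekdays: 1924:Fri✓ 1928:Wed 1932:Mon 1936:Sat 1940:Thu 1944:Tue 1948:Sun 1952:Fri✓ 1956:Wed 1960:Mon 1964:Sat 1968:Thu 1972:Tue 1976:Sun 1980:Fri✓ 1984:Wed 1988:Mon 1992:Sat
Friday: 1924, 1952, 1980 → 3.

3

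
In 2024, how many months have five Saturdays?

A month of length L has five Saturdays iff its first Saturday is on day ≤ L−28 (so day 1–3 in a 31-day month, 1–2 in a 30-day month, day 1 in a leap February).
Checking each month of 2024: Jan starts Mon (31d); Feb starts Thu (29d); Mar starts Fri (31d) ✓; Apr starts Mon (30d); May starts Wed (31d); Jun starts Sat (30d) ✓; Jul starts Mon (31d); Aug starts Thu (31d) ✓; Sep starts Sun (30d); Oct starts Tue (31d); Nov starts Fri (30d) ✓; Dec starts Sun (31d).
Five-Saturday months: March, June, August, November → 4.

4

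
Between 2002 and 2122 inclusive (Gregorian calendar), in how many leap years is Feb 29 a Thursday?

4

Leap years in 2002–2122: 29 of them.
Feb 29 weekday advances by 5 (mod 7) from one leap year to the next four years later (or differs when a century non-leap intervenes).
Leap-day weekdays: 2004:Sun 2008:Fri 2012:Wed 2016:Mon 2020:Sat 2024:Thu✓ 2028:Tue 2032:Sun 2036:Fri 2040:Wed 2044:Mon 2048:Sat 2052:Thu✓ …(3 more)… 2068:Wed 2072:Mon 2076:Sat 2080:Thu✓ 2084:Tue 2088:Sun 2092:Fri 2096:Wed 2104:Fri 2108:Wed 2112:Mon 2116:Sat 2120:Thu✓
Thursday: 2024, 2052, 2080, 2120 → 4.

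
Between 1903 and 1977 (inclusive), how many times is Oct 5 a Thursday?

11

Track Oct 5's weekday year by year (advancing +1, or +2 across a Feb 29):
  1903: Mon  1904: Wed (+2)  1905: Thu (+1) ✓  1906: Fri (+1)  1907: Sat (+1)
  1908: Mon (+2)  1909: Tue (+1)  1910: Wed (+1)  1911: Thu (+1) ✓  1912: Sat (+2)
  1913: Sun (+1)  1914: Mon (+1)  1915: Tue (+1)  1916: Thu (+2) ✓  … (47 more years) …
  1964: Mon (+2)  1965: Tue (+1)  1966: Wed (+1)  1967: Thu (+1) ✓  1968: Sat (+2)
  1969: Sun (+1)  1970: Mon (+1)  1971: Tue (+1)  1972: Thu (+2) ✓  1973: Fri (+1)
  1974: Sat (+1)  1975: Sun (+1)  1976: Tue (+2)  1977: Wed (+1)
Thursday years: 1905, 1911, 1916, 1922, 1933, 1939, 1944, 1950, 1961, 1967, 1972 — 11 in total.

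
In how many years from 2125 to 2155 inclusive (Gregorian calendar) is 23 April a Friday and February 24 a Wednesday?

3

Check each year's weekday for 23 April and February 24:
  2125: Mon/Sat  2126: Tue/Sun  2127: Wed/Mon  2128: Fri/Tue  2129: Sat/Thu  2130: Sun/Fri  2131: Mon/Sat  2132: Wed/Sun  2133: Thu/Tue  2134: Fri/Wed ✓  2135: Sat/Thu  2136: Mon/Fri  2137: Tue/Sun  2138: Wed/Mon  …(3 more)…  2142: Mon/Sat  2143: Tue/Sun  2144: Thu/Mon  2145: Fri/Wed ✓  2146: Sat/Thu  2147: Sun/Fri  2148: Tue/Sat  2149: Wed/Mon  2150: Thu/Tue  2151: Fri/Wed ✓  2152: Sun/Thu  2153: Mon/Sat  2154: Tue/Sun  2155: Wed/Mon
Both conditions hold in: 2134, 2145, 2151 — 3.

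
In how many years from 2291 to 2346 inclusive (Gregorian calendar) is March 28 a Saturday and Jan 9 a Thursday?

Check each year's weekday for March 28 and Jan 9:
  2291: Sat/Fri  2292: Mon/Sat  2293: Tue/Mon  2294: Wed/Tue  2295: Thu/Wed  2296: Sat/Thu ✓  2297: Sun/Sat  2298: Mon/Sun  2299: Tue/Mon  2300: Wed/Tue  2301: Thu/Wed  2302: Fri/Thu  2303: Sat/Fri  2304: Mon/Sat  …(28 more)…  2333: Tue/Mon  2334: Wed/Tue  2335: Thu/Wed  2336: Sat/Thu ✓  2337: Sun/Sat  2338: Mon/Sun  2339: Tue/Mon  2340: Thu/Tue  2341: Fri/Thu  2342: Sat/Fri  2343: Sun/Sat  2344: Tue/Sun  2345: Wed/Tue  2346: Thu/Wed
Both conditions hold in: 2296, 2308, 2336 — 3.

3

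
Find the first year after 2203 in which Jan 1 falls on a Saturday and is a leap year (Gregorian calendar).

Jan 1 advances by 2 weekdays after a leap year and by 1 after a common year.
2203: Jan 1 is Saturday.
2204: Sunday (leap)
2205: Tuesday
2206: Wednesday
2207: Thursday
2208: Friday (leap)
2209: Sunday
2210: Monday
2211: Tuesday
2212: Wednesday (leap)
2213: Friday
2214: Saturday
2215: Sunday
2216: Monday (leap)
2217: Wednesday
2218: Thursday
2219: Friday
2220: Saturday (leap)
2220 begins on a Saturday and is a leap year.

2220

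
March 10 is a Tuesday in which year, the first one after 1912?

From one year to the next, a fixed date's weekday advances by 1, or by 2 when a Feb 29 lies between the two dates.
1912: March 10 is Sunday.
1913: Monday (+1)
1914: Tuesday (+1)
March 10 falls on a Tuesday in 1914.

1914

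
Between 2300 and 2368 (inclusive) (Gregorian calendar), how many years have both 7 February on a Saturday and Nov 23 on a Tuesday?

2

Check each year's weekday for 7 February and Nov 23:
  2300: Wed/Fri  2301: Thu/Sat  2302: Fri/Sun  2303: Sat/Mon  2304: Sun/Wed  2305: Tue/Thu  2306: Wed/Fri  2307: Thu/Sat  2308: Fri/Mon  2309: Sun/Tue  2310: Mon/Wed  2311: Tue/Thu  2312: Wed/Sat  2313: Fri/Sun  …(41 more)…  2355: Mon/Wed  2356: Tue/Fri  2357: Thu/Sat  2358: Fri/Sun  2359: Sat/Mon  2360: Sun/Wed  2361: Tue/Thu  2362: Wed/Fri  2363: Thu/Sat  2364: Fri/Mon  2365: Sun/Tue  2366: Mon/Wed  2367: Tue/Thu  2368: Wed/Sat
Both conditions hold in: 2320, 2348 — 2.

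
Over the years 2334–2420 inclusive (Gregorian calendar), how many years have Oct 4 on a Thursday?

13

Track Oct 4's weekday year by year (advancing +1, or +2 across a Feb 29):
  2334: Thu ✓  2335: Fri (+1)  2336: Sun (+2)  2337: Mon (+1)  2338: Tue (+1)
  2339: Wed (+1)  2340: Fri (+2)  2341: Sat (+1)  2342: Sun (+1)  2343: Mon (+1)
  2344: Wed (+2)  2345: Thu (+1) ✓  2346: Fri (+1)  2347: Sat (+1)  … (59 more years) …
  2407: Thu (+1) ✓  2408: Sat (+2)  2409: Sun (+1)  2410: Mon (+1)  2411: Tue (+1)
  2412: Thu (+2) ✓  2413: Fri (+1)  2414: Sat (+1)  2415: Sun (+1)  2416: Tue (+2)
  2417: Wed (+1)  2418: Thu (+1) ✓  2419: Fri (+1)  2420: Sun (+2)
Thursday years: 2334, 2345, 2351, 2356, 2362, 2373, 2379, 2384, 2390, 2401, 2407, 2412, 2418 — 13 in total.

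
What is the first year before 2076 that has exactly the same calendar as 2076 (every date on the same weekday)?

2048

Two years share a calendar iff Jan 1 falls on the same weekday and both are leap or both are common. 2076: Jan 1 is Wednesday, leap year.
2075: Jan 1 Tuesday, common
2074: Jan 1 Monday, common
2073: Jan 1 Sunday, common
2072: Jan 1 Friday, leap
2071: Jan 1 Thursday, common
2070: Jan 1 Wednesday, common
2069: Jan 1 Tuesday, common
2068: Jan 1 Sunday, leap
2067: Jan 1 Saturday, common
2066: Jan 1 Friday, common
2065: Jan 1 Thursday, common
2064: Jan 1 Tuesday, leap
2063: Jan 1 Monday, common
2062: Jan 1 Sunday, common
2061: Jan 1 Saturday, common
2060: Jan 1 Thursday, leap
2059: Jan 1 Wednesday, common
2058: Jan 1 Tuesday, common
2057: Jan 1 Monday, common
2056: Jan 1 Saturday, leap
2055: Jan 1 Friday, common
2054: Jan 1 Thursday, common
2053: Jan 1 Wednesday, common
2052: Jan 1 Monday, leap
2051: Jan 1 Sunday, common
2050: Jan 1 Saturday, common
2049: Jan 1 Friday, common
2048: Jan 1 Wednesday, leap
2048 matches on both conditions.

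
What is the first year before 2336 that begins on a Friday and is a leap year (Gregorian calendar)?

Jan 1 advances by 2 weekdays after a leap year and by 1 after a common year.
2336: Jan 1 is Wednesday (leap).
2335: Tuesday
2334: Monday
2333: Sunday
2332: Friday (leap)
2332 begins on a Friday and is a leap year.

2332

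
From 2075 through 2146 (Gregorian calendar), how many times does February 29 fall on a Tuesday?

Leap years in 2075–2146: 17 of them.
Feb 29 weekday advances by 5 (mod 7) from one leap year to the next four years later (or differs when a century non-leap intervenes).
Leap-day weekdays: 2076:Sat 2080:Thu 2084:Tue✓ 2088:Sun 2092:Fri 2096:Wed 2104:Fri 2108:Wed 2112:Mon 2116:Sat 2120:Thu 2124:Tue✓ 2128:Sun 2132:Fri 2136:Wed 2140:Mon 2144:Sat
Tuesday: 2084, 2124 → 2.

2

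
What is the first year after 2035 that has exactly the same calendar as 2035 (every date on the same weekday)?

Two years share a calendar iff Jan 1 falls on the same weekday and both are leap or both are common. 2035: Jan 1 is Monday, common year.
2036: Jan 1 Tuesday, leap
2037: Jan 1 Thursday, common
2038: Jan 1 Friday, common
2039: Jan 1 Saturday, common
2040: Jan 1 Sunday, leap
2041: Jan 1 Tuesday, common
2042: Jan 1 Wednesday, common
2043: Jan 1 Thursday, common
2044: Jan 1 Friday, leap
2045: Jan 1 Sunday, common
2046: Jan 1 Monday, common
2046 matches on both conditions.

2046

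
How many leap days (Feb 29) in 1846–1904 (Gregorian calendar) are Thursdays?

1

Leap years in 1846–1904: 14 of them.
Feb 29 weekday advances by 5 (mod 7) from one leap year to the next four years later (or differs when a century non-leap intervenes).
Leap-day weekdays: 1848:Tue 1852:Sun 1856:Fri 1860:Wed 1864:Mon 1868:Sat 1872:Thu✓ 1876:Tue 1880:Sun 1884:Fri 1888:Wed 1892:Mon 1896:Sat 1904:Mon
Thursday: 1872 → 1.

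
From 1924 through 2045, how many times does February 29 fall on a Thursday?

Leap years in 1924–2045: 31 of them.
Feb 29 weekday advances by 5 (mod 7) from one leap year to the next four years later (or differs when a century non-leap intervenes).
Leap-day weekdays: 1924:Fri 1928:Wed 1932:Mon 1936:Sat 1940:Thu✓ 1944:Tue 1948:Sun 1952:Fri 1956:Wed 1960:Mon 1964:Sat 1968:Thu✓ 1972:Tue …(5 more)… 1996:Thu✓ 2000:Tue 2004:Sun 2008:Fri 2012:Wed 2016:Mon 2020:Sat 2024:Thu✓ 2028:Tue 2032:Sun 2036:Fri 2040:Wed 2044:Mon
Thursday: 1940, 1968, 1996, 2024 → 4.

4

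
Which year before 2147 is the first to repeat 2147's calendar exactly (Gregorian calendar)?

Two years share a calendar iff Jan 1 falls on the same weekday and both are leap or both are common. 2147: Jan 1 is Sunday, common year.
2146: Jan 1 Saturday, common
2145: Jan 1 Friday, common
2144: Jan 1 Wednesday, leap
2143: Jan 1 Tuesday, common
2142: Jan 1 Monday, common
2141: Jan 1 Sunday, common
2141 matches on both conditions.

2141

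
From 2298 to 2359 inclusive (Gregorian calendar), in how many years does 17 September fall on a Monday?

Track 17 September's weekday year by year (advancing +1, or +2 across a Feb 29):
  2298: Sat  2299: Sun (+1)  2300: Mon (+1) ✓  2301: Tue (+1)  2302: Wed (+1)
  2303: Thu (+1)  2304: Sat (+2)  2305: Sun (+1)  2306: Mon (+1) ✓  2307: Tue (+1)
  2308: Thu (+2)  2309: Fri (+1)  2310: Sat (+1)  2311: Sun (+1)  … (34 more years) …
  2346: Tue (+1)  2347: Wed (+1)  2348: Fri (+2)  2349: Sat (+1)  2350: Sun (+1)
  2351: Mon (+1) ✓  2352: Wed (+2)  2353: Thu (+1)  2354: Fri (+1)  2355: Sat (+1)
  2356: Mon (+2) ✓  2357: Tue (+1)  2358: Wed (+1)  2359: Thu (+1)
Monday years: 2300, 2306, 2317, 2323, 2328, 2334, 2345, 2351, 2356 — 9 in total.

9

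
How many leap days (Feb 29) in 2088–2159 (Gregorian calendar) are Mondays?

2

Leap years in 2088–2159: 17 of them.
Feb 29 weekday advances by 5 (mod 7) from one leap year to the next four years later (or differs when a century non-leap intervenes).
Leap-day weekdays: 2088:Sun 2092:Fri 2096:Wed 2104:Fri 2108:Wed 2112:Mon✓ 2116:Sat 2120:Thu 2124:Tue 2128:Sun 2132:Fri 2136:Wed 2140:Mon✓ 2144:Sat 2148:Thu 2152:Tue 2156:Sun
Monday: 2112, 2140 → 2.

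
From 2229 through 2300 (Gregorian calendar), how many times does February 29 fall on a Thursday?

Leap years in 2229–2300: 17 of them.
Feb 29 weekday advances by 5 (mod 7) from one leap year to the next four years later (or differs when a century non-leap intervenes).
Leap-day weekdays: 2232:Wed 2236:Mon 2240:Sat 2244:Thu✓ 2248:Tue 2252:Sun 2256:Fri 2260:Wed 2264:Mon 2268:Sat 2272:Thu✓ 2276:Tue 2280:Sun 2284:Fri 2288:Wed 2292:Mon 2296:Sat
Thursday: 2244, 2272 → 2.

2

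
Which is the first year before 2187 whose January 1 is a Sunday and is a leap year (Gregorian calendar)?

2164

Jan 1 advances by 2 weekdays after a leap year and by 1 after a common year.
2187: Jan 1 is Monday.
2186: Sunday
2185: Saturday
2184: Thursday (leap)
2183: Wednesday
2182: Tuesday
2181: Monday
2180: Saturday (leap)
2179: Friday
2178: Thursday
2177: Wednesday
2176: Monday (leap)
2175: Sunday
2174: Saturday
2173: Friday
2172: Wednesday (leap)
2171: Tuesday
2170: Monday
2169: Sunday
2168: Friday (leap)
2167: Thursday
2166: Wednesday
2165: Tuesday
2164: Sunday (leap)
2164 begins on a Sunday and is a leap year.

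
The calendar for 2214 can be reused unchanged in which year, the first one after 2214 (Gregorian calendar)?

2225

Two years share a calendar iff Jan 1 falls on the same weekday and both are leap or both are common. 2214: Jan 1 is Saturday, common year.
2215: Jan 1 Sunday, common
2216: Jan 1 Monday, leap
2217: Jan 1 Wednesday, common
2218: Jan 1 Thursday, common
2219: Jan 1 Friday, common
2220: Jan 1 Saturday, leap
2221: Jan 1 Monday, common
2222: Jan 1 Tuesday, common
2223: Jan 1 Wednesday, common
2224: Jan 1 Thursday, leap
2225: Jan 1 Saturday, common
2225 matches on both conditions.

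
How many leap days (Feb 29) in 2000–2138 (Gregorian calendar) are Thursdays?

Leap years in 2000–2138: 34 of them.
Feb 29 weekday advances by 5 (mod 7) from one leap year to the next four years later (or differs when a century non-leap intervenes).
Leap-day weekdays: 2000:Tue 2004:Sun 2008:Fri 2012:Wed 2016:Mon 2020:Sat 2024:Thu✓ 2028:Tue 2032:Sun 2036:Fri 2040:Wed 2044:Mon 2048:Sat …(8 more)… 2084:Tue 2088:Sun 2092:Fri 2096:Wed 2104:Fri 2108:Wed 2112:Mon 2116:Sat 2120:Thu✓ 2124:Tue 2128:Sun 2132:Fri 2136:Wed
Thursday: 2024, 2052, 2080, 2120 → 4.

4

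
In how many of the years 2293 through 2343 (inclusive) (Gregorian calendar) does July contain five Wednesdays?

22

July has 31 days; it has five Wednesdays when Wednesday falls among the first (month-length − 28) days — i.e. when July 1 is one of Wednesday/Tuesday/Monday.
July 1 by year: 2293:Sat 2294:Sun 2295:Mon✓ 2296:Wed✓ 2297:Thu 2298:Fri 2299:Sat 2300:Sun 2301:Mon✓ 2302:Tue✓ 2303:Wed✓ 2304:Fri 2305:Sat 2306:Sun 2307:Mon✓ …(21 more)… 2329:Mon✓ 2330:Tue✓ 2331:Wed✓ 2332:Fri 2333:Sat 2334:Sun 2335:Mon✓ 2336:Wed✓ 2337:Thu 2338:Fri 2339:Sat 2340:Mon✓ 2341:Tue✓ 2342:Wed✓ 2343:Thu
Years with five Wednesdays: 2295, 2296, 2301, 2302, 2303, 2307, 2308, 2312, 2313, 2314, 2318, 2319, 2324, 2325, 2329, 2330, 2331, 2335, 2336, 2340, 2341, 2342 → 22.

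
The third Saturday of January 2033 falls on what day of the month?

January 1, 2033 is a Saturday, so the first Saturday is the 1st.
The third Saturday is 1 + 14 = 15.

15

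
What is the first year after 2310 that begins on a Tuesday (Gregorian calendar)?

Jan 1 advances by 2 weekdays after a leap year and by 1 after a common year.
2310: Jan 1 is Saturday.
2311: Sunday
2312: Monday (leap)
2313: Wednesday
2314: Thursday
2315: Friday
2316: Saturday (leap)
2317: Monday
2318: Tuesday
2318 begins on a Tuesday

2318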